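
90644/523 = 90644/523 = 173.32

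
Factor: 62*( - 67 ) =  - 2^1*31^1*67^1 = - 4154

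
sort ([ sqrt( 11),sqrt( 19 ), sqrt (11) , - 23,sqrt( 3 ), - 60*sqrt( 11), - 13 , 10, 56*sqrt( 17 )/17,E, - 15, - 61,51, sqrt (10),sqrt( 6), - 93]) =[-60* sqrt( 11),  -  93, - 61, - 23, - 15,-13,sqrt(3),sqrt( 6),  E,sqrt(10),sqrt( 11 ), sqrt( 11),sqrt ( 19)  ,  10, 56*sqrt( 17) /17, 51]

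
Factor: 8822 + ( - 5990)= 2832= 2^4*3^1*59^1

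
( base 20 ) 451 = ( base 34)1g1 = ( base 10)1701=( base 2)11010100101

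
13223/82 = 13223/82 = 161.26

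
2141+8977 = 11118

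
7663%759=73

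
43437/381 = 14479/127= 114.01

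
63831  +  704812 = 768643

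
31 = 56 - 25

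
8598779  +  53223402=61822181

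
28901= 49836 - 20935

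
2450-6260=  -  3810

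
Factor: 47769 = 3^1 * 15923^1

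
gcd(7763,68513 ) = 1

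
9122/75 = 121 + 47/75 = 121.63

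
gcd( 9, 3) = 3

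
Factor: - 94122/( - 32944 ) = 2^( - 3)*3^4  *7^1*29^( - 1)*71^( - 1 )*83^1 = 47061/16472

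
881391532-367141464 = 514250068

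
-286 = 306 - 592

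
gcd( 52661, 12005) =7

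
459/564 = 153/188 = 0.81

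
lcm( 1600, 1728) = 43200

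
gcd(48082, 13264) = 1658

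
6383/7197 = 6383/7197= 0.89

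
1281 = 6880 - 5599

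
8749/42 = 8749/42 = 208.31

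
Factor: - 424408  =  -2^3*53051^1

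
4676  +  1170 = 5846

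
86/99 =86/99 = 0.87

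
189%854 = 189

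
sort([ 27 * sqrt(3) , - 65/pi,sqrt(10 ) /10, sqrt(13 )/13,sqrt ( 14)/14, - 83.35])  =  [- 83.35, - 65/pi,sqrt( 14 )/14, sqrt(13)/13,  sqrt(10 )/10,27*sqrt ( 3 ) ]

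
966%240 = 6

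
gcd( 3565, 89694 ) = 1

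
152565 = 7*21795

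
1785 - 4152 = -2367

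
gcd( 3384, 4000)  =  8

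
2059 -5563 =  - 3504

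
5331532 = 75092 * 71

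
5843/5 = 5843/5 = 1168.60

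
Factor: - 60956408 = - 2^3*19^1 * 401029^1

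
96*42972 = 4125312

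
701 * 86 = 60286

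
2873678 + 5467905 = 8341583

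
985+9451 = 10436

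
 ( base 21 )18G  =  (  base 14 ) 329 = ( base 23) 144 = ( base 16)271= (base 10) 625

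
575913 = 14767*39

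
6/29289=2/9763 = 0.00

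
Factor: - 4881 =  - 3^1*1627^1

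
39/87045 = 13/29015 = 0.00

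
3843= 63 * 61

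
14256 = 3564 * 4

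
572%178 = 38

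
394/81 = 4+70/81=4.86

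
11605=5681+5924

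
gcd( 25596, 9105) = 3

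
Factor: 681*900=612900  =  2^2 * 3^3*5^2*227^1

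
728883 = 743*981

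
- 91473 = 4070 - 95543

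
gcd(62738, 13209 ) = 1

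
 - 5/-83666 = 5/83666 = 0.00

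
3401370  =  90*37793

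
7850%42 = 38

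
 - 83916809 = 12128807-96045616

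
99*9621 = 952479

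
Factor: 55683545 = 5^1*61^1*79^1 * 2311^1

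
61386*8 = 491088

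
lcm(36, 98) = 1764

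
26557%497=216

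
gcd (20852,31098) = 2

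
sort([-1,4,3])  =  [  -  1,3, 4]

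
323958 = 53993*6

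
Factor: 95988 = 2^2 * 3^1*19^1 * 421^1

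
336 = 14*24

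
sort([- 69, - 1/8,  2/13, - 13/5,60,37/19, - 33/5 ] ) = [ - 69,-33/5 ,-13/5, - 1/8, 2/13, 37/19,  60 ]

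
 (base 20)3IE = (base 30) 1me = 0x626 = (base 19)46g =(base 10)1574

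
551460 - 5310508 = - 4759048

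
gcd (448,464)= 16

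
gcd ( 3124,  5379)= 11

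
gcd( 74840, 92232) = 8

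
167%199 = 167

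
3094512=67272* 46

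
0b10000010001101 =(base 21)iih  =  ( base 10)8333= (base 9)12378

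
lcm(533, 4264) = 4264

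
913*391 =356983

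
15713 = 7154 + 8559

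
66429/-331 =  - 201 + 102/331 = -  200.69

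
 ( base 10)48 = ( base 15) 33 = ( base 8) 60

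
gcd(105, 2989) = 7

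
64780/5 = 12956=12956.00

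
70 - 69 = 1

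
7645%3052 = 1541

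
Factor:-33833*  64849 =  - 23^1 * 1471^1*64849^1 = - 2194036217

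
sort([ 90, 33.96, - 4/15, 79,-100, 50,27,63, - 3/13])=[- 100, - 4/15, - 3/13, 27,33.96,50, 63, 79,90 ]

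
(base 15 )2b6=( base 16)26d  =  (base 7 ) 1545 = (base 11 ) 515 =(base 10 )621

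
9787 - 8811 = 976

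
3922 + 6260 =10182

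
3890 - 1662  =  2228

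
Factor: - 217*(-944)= 2^4 * 7^1*31^1*59^1 = 204848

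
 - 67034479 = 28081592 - 95116071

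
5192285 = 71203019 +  - 66010734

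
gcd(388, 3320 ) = 4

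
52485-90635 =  - 38150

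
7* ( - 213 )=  - 1491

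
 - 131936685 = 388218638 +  - 520155323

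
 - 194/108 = - 2+ 11/54  =  - 1.80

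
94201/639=94201/639 = 147.42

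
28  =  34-6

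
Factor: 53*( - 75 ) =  - 3975 =- 3^1*5^2 * 53^1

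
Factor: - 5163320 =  - 2^3  *  5^1 *129083^1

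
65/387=65/387=0.17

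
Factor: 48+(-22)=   2^1*13^1   =  26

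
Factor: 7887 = 3^1*11^1*239^1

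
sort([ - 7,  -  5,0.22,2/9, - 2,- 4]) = [ - 7, - 5, -4, - 2,0.22,2/9] 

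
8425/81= 104 + 1/81 = 104.01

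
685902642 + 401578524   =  1087481166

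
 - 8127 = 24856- 32983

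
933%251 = 180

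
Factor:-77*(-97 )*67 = 7^1*11^1 * 67^1*97^1= 500423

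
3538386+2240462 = 5778848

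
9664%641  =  49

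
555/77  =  555/77 = 7.21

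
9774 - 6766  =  3008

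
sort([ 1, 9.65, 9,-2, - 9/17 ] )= [ - 2, - 9/17,1, 9,9.65 ] 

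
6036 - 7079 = -1043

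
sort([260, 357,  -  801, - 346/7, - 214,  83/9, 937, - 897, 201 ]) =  [ - 897, - 801, - 214, - 346/7, 83/9, 201, 260, 357,  937 ]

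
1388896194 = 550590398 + 838305796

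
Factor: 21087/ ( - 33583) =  - 3^3*43^ ( - 1 )=- 27/43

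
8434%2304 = 1522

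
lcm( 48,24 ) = 48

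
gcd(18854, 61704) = 1714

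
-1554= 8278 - 9832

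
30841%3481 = 2993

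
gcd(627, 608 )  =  19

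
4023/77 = 52+19/77 = 52.25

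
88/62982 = 44/31491 = 0.00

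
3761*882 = 3317202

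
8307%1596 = 327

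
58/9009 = 58/9009 = 0.01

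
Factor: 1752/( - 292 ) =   -  2^1*3^1 = - 6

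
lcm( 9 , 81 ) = 81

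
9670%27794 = 9670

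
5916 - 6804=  - 888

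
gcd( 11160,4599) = 9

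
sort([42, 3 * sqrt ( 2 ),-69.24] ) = [ - 69.24,3*sqrt(2), 42]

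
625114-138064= 487050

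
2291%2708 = 2291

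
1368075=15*91205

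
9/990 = 1/110= 0.01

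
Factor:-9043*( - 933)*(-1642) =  - 13853749398 =-2^1 * 3^1*311^1*821^1*9043^1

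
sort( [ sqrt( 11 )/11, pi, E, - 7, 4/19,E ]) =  [-7,  4/19, sqrt( 11)/11,E,  E, pi ]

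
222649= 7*31807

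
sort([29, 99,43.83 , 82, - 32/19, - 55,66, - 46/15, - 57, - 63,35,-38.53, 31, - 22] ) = [ - 63, - 57, - 55 , - 38.53, - 22,-46/15, - 32/19, 29, 31, 35, 43.83,66, 82,99] 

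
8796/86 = 102+12/43 = 102.28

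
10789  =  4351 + 6438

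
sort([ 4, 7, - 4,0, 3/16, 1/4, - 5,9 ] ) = [ - 5, - 4,0,  3/16, 1/4, 4, 7, 9 ]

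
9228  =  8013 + 1215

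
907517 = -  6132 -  - 913649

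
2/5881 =2/5881 = 0.00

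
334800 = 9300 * 36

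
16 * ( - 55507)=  - 888112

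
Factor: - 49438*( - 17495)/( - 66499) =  - 864917810/66499 = - 2^1*5^1*19^1* 1301^1*3499^1 * 66499^ (- 1) 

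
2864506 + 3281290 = 6145796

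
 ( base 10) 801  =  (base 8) 1441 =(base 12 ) 569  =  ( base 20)201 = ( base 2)1100100001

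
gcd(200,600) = 200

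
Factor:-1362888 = -2^3*3^2 * 23^1*823^1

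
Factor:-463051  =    -  61^1*7591^1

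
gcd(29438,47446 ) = 2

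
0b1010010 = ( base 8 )122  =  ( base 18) 4A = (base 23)3D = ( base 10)82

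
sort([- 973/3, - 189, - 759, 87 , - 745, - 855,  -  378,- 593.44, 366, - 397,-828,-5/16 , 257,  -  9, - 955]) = [ - 955 , - 855, - 828, - 759, - 745, - 593.44,  -  397, - 378, - 973/3,-189,- 9, - 5/16 , 87, 257, 366]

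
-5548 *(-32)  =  177536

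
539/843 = 539/843 = 0.64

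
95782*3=287346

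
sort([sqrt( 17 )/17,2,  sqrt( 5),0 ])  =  [ 0 , sqrt(17)/17,2,sqrt ( 5)]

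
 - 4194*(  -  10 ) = 41940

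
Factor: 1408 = 2^7*11^1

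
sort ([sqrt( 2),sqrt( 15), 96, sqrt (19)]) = [ sqrt( 2), sqrt(15 ) , sqrt(19 ), 96] 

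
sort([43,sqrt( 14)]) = [ sqrt( 14)  ,  43]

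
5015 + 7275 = 12290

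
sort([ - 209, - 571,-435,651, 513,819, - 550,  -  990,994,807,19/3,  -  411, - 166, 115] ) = [-990, - 571,-550, - 435, - 411,-209, - 166,  19/3,115, 513, 651,807,819,994 ]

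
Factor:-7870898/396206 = -3935449/198103 = -  7^1*17^1*397^( - 1)*499^ (-1)* 33071^1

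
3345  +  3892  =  7237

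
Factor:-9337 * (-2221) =20737477  =  2221^1*9337^1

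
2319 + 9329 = 11648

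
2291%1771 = 520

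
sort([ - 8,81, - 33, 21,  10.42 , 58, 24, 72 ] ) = [ - 33,- 8,  10.42, 21,24,58, 72,81]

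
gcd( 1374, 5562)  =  6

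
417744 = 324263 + 93481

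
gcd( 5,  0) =5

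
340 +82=422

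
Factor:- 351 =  - 3^3*13^1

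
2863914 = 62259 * 46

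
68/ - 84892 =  - 1 + 21206/21223 = - 0.00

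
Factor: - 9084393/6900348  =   -2^(-2)*3^3*7^( - 1 )* 13^( - 1)*71^( -1 )*89^(- 1 ) * 112153^1 = -  3028131/2300116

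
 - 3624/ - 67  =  54 + 6/67 = 54.09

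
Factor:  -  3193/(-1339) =31/13 = 13^(  -  1) * 31^1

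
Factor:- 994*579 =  - 575526 = - 2^1 * 3^1 *7^1*71^1*193^1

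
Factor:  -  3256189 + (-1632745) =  - 2^1*2444467^1 = - 4888934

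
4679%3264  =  1415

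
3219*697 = 2243643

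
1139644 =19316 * 59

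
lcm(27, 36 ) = 108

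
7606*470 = 3574820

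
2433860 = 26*93610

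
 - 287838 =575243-863081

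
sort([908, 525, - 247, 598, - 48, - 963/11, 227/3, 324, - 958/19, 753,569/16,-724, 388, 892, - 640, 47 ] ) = [ - 724, - 640, - 247,-963/11,- 958/19,-48,569/16, 47, 227/3, 324, 388 , 525, 598 , 753,892,908 ] 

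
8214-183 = 8031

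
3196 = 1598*2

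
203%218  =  203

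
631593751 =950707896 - 319114145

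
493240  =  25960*19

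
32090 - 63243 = - 31153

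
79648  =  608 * 131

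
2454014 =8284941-5830927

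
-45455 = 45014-90469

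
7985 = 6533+1452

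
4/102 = 2/51 = 0.04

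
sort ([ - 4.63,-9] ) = [-9, - 4.63] 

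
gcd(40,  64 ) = 8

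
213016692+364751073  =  577767765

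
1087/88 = 1087/88   =  12.35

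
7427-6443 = 984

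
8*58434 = 467472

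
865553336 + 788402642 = 1653955978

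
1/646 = 1/646 = 0.00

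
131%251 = 131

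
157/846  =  157/846= 0.19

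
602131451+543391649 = 1145523100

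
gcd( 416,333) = 1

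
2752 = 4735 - 1983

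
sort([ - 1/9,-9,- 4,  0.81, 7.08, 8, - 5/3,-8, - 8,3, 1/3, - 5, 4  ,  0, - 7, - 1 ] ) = [  -  9,-8,- 8, - 7,-5, - 4, - 5/3, - 1, - 1/9, 0, 1/3, 0.81, 3,4, 7.08,8 ] 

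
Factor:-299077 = -29^1*10313^1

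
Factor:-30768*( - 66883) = 2057856144 = 2^4 * 3^1*641^1*66883^1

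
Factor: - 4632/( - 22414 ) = 2316/11207 = 2^2 *3^1*7^( - 1)*193^1*1601^( - 1 ) 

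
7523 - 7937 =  - 414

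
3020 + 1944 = 4964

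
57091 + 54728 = 111819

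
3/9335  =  3/9335 = 0.00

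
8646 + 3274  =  11920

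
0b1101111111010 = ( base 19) 10fi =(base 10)7162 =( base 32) 6VQ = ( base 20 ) hi2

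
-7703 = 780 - 8483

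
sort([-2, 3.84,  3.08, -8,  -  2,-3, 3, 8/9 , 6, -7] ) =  [ - 8,  -  7, - 3, - 2 , - 2, 8/9, 3,3.08, 3.84, 6]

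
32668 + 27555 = 60223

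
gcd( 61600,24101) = 77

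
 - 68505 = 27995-96500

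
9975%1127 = 959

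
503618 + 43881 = 547499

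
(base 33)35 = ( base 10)104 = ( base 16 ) 68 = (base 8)150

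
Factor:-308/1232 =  - 1/4 = - 2^( - 2)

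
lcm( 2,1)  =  2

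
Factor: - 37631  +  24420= - 11^1 * 1201^1= - 13211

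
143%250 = 143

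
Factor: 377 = 13^1* 29^1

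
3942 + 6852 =10794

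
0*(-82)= 0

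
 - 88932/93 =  - 957 + 23/31  =  - 956.26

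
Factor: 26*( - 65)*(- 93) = 2^1*3^1* 5^1*13^2*31^1 = 157170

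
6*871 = 5226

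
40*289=11560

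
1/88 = 1/88 = 0.01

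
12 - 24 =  - 12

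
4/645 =4/645 = 0.01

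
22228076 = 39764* 559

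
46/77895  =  46/77895= 0.00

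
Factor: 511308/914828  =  127827/228707 = 3^2*7^1*2029^1 *228707^(-1 )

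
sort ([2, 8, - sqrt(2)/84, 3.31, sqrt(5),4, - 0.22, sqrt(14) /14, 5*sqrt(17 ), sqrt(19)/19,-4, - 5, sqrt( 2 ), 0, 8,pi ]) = [ - 5, - 4,- 0.22  , - sqrt(2) /84, 0, sqrt(19 ) /19, sqrt ( 14)/14, sqrt( 2) , 2, sqrt(5 ) , pi,3.31, 4,8, 8, 5*sqrt( 17 )] 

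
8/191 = 8/191 = 0.04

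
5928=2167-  - 3761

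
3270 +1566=4836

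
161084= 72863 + 88221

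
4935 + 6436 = 11371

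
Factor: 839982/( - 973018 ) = -419991/486509 = - 3^1*11^2*13^1*89^1*486509^(-1 )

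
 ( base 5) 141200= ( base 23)AM4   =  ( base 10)5800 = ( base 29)6Q0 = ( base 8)13250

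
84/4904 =21/1226 = 0.02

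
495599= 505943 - 10344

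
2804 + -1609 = 1195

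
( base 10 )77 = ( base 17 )49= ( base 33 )2B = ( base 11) 70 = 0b1001101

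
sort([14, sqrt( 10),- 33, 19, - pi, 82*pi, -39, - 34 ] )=[ - 39,-34, -33 , - pi, sqrt( 10),14, 19,  82*pi ]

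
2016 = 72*28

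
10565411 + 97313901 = 107879312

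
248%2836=248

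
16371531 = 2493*6567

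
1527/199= 7+134/199= 7.67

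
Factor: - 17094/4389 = - 2^1*19^(- 1)*37^1= -74/19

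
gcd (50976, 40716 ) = 108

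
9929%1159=657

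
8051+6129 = 14180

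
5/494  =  5/494 = 0.01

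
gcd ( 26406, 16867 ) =1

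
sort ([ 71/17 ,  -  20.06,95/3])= [ - 20.06 , 71/17, 95/3 ]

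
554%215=124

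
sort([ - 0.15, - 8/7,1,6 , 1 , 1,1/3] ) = [  -  8/7, - 0.15, 1/3, 1, 1,1, 6] 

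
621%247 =127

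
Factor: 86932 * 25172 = 2188252304 = 2^4 *7^1 * 29^1*31^1  *103^1* 211^1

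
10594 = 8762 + 1832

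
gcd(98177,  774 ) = 1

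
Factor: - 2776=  - 2^3*347^1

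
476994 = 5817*82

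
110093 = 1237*89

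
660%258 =144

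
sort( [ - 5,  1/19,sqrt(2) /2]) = [ - 5, 1/19,sqrt(2 )/2]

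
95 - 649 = -554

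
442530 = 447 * 990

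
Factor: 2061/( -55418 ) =  -  9/242 = - 2^( - 1 ) * 3^2*11^( - 2)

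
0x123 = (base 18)g3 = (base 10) 291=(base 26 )B5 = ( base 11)245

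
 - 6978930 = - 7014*995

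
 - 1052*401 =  - 421852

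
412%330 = 82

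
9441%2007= 1413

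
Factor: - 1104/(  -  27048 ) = 2/49= 2^1 * 7^( - 2)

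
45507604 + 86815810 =132323414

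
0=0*805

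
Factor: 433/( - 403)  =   -13^( - 1)*31^( - 1)*433^1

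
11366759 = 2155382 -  - 9211377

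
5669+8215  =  13884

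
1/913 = 1/913 = 0.00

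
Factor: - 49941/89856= - 5549/9984 = -  2^( - 8)*3^( - 1)*13^(  -  1) * 31^1*179^1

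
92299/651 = 92299/651 = 141.78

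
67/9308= 67/9308= 0.01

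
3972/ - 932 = -5+172/233  =  - 4.26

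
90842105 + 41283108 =132125213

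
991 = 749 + 242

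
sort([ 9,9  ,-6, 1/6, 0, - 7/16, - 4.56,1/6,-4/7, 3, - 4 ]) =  [ - 6, - 4.56 , - 4,-4/7, - 7/16, 0,1/6 , 1/6,3, 9  ,  9]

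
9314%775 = 14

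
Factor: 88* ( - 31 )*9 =-2^3* 3^2*11^1*31^1 = - 24552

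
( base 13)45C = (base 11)625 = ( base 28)QP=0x2F1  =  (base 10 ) 753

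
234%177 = 57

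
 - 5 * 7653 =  - 38265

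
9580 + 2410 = 11990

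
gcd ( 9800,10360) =280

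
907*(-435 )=-394545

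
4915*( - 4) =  - 19660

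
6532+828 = 7360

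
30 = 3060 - 3030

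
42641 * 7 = 298487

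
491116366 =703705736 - 212589370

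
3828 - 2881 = 947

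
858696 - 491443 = 367253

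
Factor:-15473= -15473^1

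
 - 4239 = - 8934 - -4695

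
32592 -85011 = -52419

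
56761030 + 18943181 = 75704211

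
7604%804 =368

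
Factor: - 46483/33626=-2^(-1 )*17^( - 1)*47^1  =  -47/34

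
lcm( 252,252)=252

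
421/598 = 421/598 = 0.70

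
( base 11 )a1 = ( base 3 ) 11010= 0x6f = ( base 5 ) 421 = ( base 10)111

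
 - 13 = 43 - 56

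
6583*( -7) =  - 46081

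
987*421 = 415527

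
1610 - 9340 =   -  7730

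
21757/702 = 30 + 697/702 = 30.99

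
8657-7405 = 1252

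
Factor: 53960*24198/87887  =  1305724080/87887 = 2^4*3^1*5^1*19^1*37^1 * 71^1*109^1 * 87887^( - 1)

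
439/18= 24 + 7/18 = 24.39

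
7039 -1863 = 5176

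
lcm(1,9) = 9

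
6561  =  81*81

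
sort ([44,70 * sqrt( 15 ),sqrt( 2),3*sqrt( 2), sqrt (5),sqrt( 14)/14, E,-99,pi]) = [-99, sqrt( 14 ) /14,sqrt (2),sqrt( 5 ), E,pi, 3*sqrt(2 ),44,70*sqrt(15 ) ] 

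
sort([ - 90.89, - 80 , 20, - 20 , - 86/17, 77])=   [ -90.89, - 80, - 20, - 86/17, 20, 77]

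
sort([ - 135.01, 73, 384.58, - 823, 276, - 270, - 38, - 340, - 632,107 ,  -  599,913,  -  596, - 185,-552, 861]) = [ - 823,-632, - 599,-596,  -  552, - 340,- 270,  -  185, - 135.01,  -  38,73,107, 276,384.58,861 , 913]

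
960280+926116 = 1886396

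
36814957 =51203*719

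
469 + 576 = 1045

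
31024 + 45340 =76364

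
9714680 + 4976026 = 14690706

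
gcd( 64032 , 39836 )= 92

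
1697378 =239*7102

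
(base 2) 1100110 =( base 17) 60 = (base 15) 6c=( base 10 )102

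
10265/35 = 293 + 2/7 = 293.29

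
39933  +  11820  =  51753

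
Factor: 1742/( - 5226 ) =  - 3^( - 1)= -  1/3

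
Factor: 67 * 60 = 4020 = 2^2 * 3^1*5^1*67^1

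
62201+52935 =115136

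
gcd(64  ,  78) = 2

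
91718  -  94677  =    -  2959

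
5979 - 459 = 5520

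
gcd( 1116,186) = 186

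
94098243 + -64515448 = 29582795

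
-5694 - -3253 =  - 2441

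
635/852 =635/852 = 0.75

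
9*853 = 7677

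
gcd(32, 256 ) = 32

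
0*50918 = 0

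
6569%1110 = 1019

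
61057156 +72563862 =133621018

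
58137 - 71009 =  - 12872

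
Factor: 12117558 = 2^1*3^1*1103^1*1831^1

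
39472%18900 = 1672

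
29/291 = 29/291  =  0.10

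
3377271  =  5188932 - 1811661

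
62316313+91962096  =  154278409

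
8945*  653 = 5841085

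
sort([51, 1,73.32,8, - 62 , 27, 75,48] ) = [ - 62, 1,8,27,48,51, 73.32,75] 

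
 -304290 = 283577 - 587867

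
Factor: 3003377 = 13^1*103^1*2243^1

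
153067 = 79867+73200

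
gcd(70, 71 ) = 1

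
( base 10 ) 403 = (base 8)623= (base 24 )gj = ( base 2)110010011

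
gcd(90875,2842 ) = 1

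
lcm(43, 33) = 1419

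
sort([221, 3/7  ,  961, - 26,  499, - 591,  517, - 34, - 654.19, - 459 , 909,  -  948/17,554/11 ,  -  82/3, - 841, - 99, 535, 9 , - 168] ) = [-841, - 654.19, - 591,-459, - 168, - 99, - 948/17 ,  -  34, - 82/3, - 26,3/7,  9,554/11, 221,499,  517, 535, 909, 961] 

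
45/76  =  45/76= 0.59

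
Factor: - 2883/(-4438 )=2^( - 1)*3^1*7^( - 1)*31^2*317^(-1)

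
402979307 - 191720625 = 211258682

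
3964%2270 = 1694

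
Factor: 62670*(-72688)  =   - 2^5 * 3^1*5^1*7^1*11^1 * 59^1 * 2089^1 = - 4555356960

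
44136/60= 3678/5= 735.60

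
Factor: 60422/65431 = 2^1*59^( - 1 )*1109^(-1)*30211^1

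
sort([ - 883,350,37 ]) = [ - 883 , 37 , 350 ] 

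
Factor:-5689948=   -2^2*11^1 * 89^1*1453^1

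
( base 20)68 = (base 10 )128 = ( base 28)4G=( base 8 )200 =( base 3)11202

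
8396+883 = 9279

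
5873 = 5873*1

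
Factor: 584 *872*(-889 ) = -2^6*7^1 * 73^1*109^1 * 127^1 = - 452721472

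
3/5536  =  3/5536 = 0.00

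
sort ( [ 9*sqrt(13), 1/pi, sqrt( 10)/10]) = [ sqrt( 10 )/10,  1/pi,9*sqrt (13 )] 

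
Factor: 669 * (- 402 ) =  -2^1*3^2*67^1*223^1 = - 268938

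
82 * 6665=546530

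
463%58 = 57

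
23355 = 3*7785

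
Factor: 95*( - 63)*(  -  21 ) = 125685 = 3^3*5^1* 7^2*19^1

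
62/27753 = 62/27753=0.00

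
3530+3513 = 7043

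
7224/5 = 1444 + 4/5 = 1444.80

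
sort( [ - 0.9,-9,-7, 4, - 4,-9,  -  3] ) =[ - 9,-9,  -  7,  -  4,- 3,-0.9,  4 ] 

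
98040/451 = 98040/451 = 217.38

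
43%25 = 18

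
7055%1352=295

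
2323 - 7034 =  - 4711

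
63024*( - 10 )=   -  630240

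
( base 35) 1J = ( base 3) 2000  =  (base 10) 54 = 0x36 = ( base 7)105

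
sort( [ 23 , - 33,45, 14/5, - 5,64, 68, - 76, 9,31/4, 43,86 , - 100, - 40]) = [ - 100, - 76, - 40, - 33 , - 5 , 14/5, 31/4, 9,23,43,  45,64, 68, 86 ]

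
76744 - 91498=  -14754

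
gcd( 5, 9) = 1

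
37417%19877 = 17540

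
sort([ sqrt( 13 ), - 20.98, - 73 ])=[ - 73, - 20.98,sqrt( 13) ]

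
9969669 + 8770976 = 18740645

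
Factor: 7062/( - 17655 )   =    -  2/5 = - 2^1*5^( - 1)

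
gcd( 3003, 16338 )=21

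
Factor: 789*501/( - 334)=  - 2^(- 1) * 3^2*263^1   =  - 2367/2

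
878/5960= 439/2980 = 0.15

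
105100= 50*2102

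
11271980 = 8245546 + 3026434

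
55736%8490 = 4796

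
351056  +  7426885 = 7777941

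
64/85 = 64/85 = 0.75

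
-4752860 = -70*67898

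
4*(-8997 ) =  - 35988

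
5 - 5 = 0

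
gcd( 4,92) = 4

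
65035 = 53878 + 11157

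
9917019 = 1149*8631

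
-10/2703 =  - 1 + 2693/2703 = - 0.00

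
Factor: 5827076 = 2^2*59^1*24691^1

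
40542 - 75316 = - 34774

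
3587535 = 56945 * 63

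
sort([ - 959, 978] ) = [ - 959,978]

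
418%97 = 30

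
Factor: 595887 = 3^1*307^1 *647^1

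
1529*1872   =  2862288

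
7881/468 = 2627/156=   16.84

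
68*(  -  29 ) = -1972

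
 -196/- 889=28/127 = 0.22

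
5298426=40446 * 131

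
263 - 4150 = -3887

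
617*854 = 526918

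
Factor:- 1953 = - 3^2*7^1*31^1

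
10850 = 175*62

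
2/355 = 2/355 = 0.01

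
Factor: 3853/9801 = 3^( - 4)*11^(- 2 )*3853^1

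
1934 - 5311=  -3377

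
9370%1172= 1166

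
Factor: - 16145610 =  - 2^1 * 3^1*5^1*13^1* 41399^1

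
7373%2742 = 1889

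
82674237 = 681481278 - 598807041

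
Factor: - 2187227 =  - 7^1*41^1*7621^1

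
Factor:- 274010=-2^1*5^1*11^1*47^1 * 53^1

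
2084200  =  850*2452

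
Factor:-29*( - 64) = 2^6*29^1 = 1856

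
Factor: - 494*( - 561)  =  277134=2^1*3^1*11^1*13^1*17^1*19^1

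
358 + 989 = 1347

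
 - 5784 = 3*(-1928)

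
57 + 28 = 85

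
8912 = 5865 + 3047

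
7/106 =7/106 = 0.07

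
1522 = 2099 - 577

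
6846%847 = 70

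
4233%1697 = 839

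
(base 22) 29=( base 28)1P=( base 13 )41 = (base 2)110101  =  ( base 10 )53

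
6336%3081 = 174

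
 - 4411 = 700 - 5111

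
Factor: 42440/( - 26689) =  - 2^3* 5^1*13^( - 1 )*1061^1*2053^( - 1) 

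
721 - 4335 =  - 3614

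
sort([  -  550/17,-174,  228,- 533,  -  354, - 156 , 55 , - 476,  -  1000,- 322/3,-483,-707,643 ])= [ - 1000, - 707,-533,-483, -476,-354, - 174, - 156,-322/3,- 550/17, 55,228,643 ] 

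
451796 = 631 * 716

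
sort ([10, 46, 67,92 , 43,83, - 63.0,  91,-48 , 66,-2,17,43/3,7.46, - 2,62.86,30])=[ - 63.0,- 48, - 2,-2,7.46,10  ,  43/3,17, 30, 43, 46,62.86 , 66,  67,83,91,92] 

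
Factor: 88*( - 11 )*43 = -2^3*11^2*43^1 = - 41624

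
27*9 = 243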